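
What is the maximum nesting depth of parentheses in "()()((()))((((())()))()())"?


Input: "()()((()))((((())()))()())"
Tracking depth:
  Position 0 '(': depth becomes 1
  Position 1 ')': depth becomes 0
  Position 2 '(': depth becomes 1
  Position 3 ')': depth becomes 0
  Position 4 '(': depth becomes 1
  Position 5 '(': depth becomes 2
  Position 6 '(': depth becomes 3
  Position 7 ')': depth becomes 2
  Position 8 ')': depth becomes 1
  Position 9 ')': depth becomes 0
  Position 10 '(': depth becomes 1
  Position 11 '(': depth becomes 2
  Position 12 '(': depth becomes 3
  Position 13 '(': depth becomes 4
  Position 14 '(': depth becomes 5
  Position 15 ')': depth becomes 4
  Position 16 ')': depth becomes 3
  Position 17 '(': depth becomes 4
  Position 18 ')': depth becomes 3
  Position 19 ')': depth becomes 2
  Position 20 ')': depth becomes 1
  Position 21 '(': depth becomes 2
  Position 22 ')': depth becomes 1
  Position 23 '(': depth becomes 2
  Position 24 ')': depth becomes 1
  Position 25 ')': depth becomes 0
Maximum depth reached: 5

5


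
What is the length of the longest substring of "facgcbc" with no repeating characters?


Input: "facgcbc"
Sliding window (track last position of each char):
  Position 0 ('f'): window [0,0] length 1 -- new best
  Position 1 ('a'): window [0,1] length 2 -- new best
  Position 2 ('c'): window [0,2] length 3 -- new best
  Position 3 ('g'): window [0,3] length 4 -- new best
  Position 4 ('c'): repeat (last at 2), move window start to 3
  Position 4 ('c'): window [3,4] length 2
  Position 5 ('b'): window [3,5] length 3
  Position 6 ('c'): repeat (last at 4), move window start to 5
  Position 6 ('c'): window [5,6] length 2
Longest substring with no repeats: "facg" with length 4

4


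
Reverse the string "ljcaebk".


Input: ljcaebk
Reading characters right to left:
  Position 6: 'k'
  Position 5: 'b'
  Position 4: 'e'
  Position 3: 'a'
  Position 2: 'c'
  Position 1: 'j'
  Position 0: 'l'
Reversed: kbeacjl

kbeacjl


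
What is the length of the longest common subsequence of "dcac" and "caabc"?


LCS of "dcac" and "caabc"
DP table:
           c    a    a    b    c
      0    0    0    0    0    0
  d   0    0    0    0    0    0
  c   0    1    1    1    1    1
  a   0    1    2    2    2    2
  c   0    1    2    2    2    3
LCS length = dp[4][5] = 3

3


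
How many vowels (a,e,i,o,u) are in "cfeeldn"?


Input: cfeeldn
Checking each character:
  'c' at position 0: consonant
  'f' at position 1: consonant
  'e' at position 2: vowel (running total: 1)
  'e' at position 3: vowel (running total: 2)
  'l' at position 4: consonant
  'd' at position 5: consonant
  'n' at position 6: consonant
Total vowels: 2

2


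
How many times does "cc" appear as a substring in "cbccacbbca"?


Searching for "cc" in "cbccacbbca"
Scanning each position:
  Position 0: "cb" => no
  Position 1: "bc" => no
  Position 2: "cc" => MATCH
  Position 3: "ca" => no
  Position 4: "ac" => no
  Position 5: "cb" => no
  Position 6: "bb" => no
  Position 7: "bc" => no
  Position 8: "ca" => no
Total occurrences: 1

1


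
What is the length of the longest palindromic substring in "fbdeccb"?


Input: "fbdeccb"
Checking substrings for palindromes:
  [4:6] "cc" (len 2) => palindrome
Longest palindromic substring: "cc" with length 2

2


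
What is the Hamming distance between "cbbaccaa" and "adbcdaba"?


Comparing "cbbaccaa" and "adbcdaba" position by position:
  Position 0: 'c' vs 'a' => differ
  Position 1: 'b' vs 'd' => differ
  Position 2: 'b' vs 'b' => same
  Position 3: 'a' vs 'c' => differ
  Position 4: 'c' vs 'd' => differ
  Position 5: 'c' vs 'a' => differ
  Position 6: 'a' vs 'b' => differ
  Position 7: 'a' vs 'a' => same
Total differences (Hamming distance): 6

6


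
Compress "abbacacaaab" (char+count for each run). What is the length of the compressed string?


Input: abbacacaaab
Runs:
  'a' x 1 => "a1"
  'b' x 2 => "b2"
  'a' x 1 => "a1"
  'c' x 1 => "c1"
  'a' x 1 => "a1"
  'c' x 1 => "c1"
  'a' x 3 => "a3"
  'b' x 1 => "b1"
Compressed: "a1b2a1c1a1c1a3b1"
Compressed length: 16

16


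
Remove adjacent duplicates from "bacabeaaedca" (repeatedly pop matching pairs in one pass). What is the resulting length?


Input: bacabeaaedca
Stack-based adjacent duplicate removal:
  Read 'b': push. Stack: b
  Read 'a': push. Stack: ba
  Read 'c': push. Stack: bac
  Read 'a': push. Stack: baca
  Read 'b': push. Stack: bacab
  Read 'e': push. Stack: bacabe
  Read 'a': push. Stack: bacabea
  Read 'a': matches stack top 'a' => pop. Stack: bacabe
  Read 'e': matches stack top 'e' => pop. Stack: bacab
  Read 'd': push. Stack: bacabd
  Read 'c': push. Stack: bacabdc
  Read 'a': push. Stack: bacabdca
Final stack: "bacabdca" (length 8)

8


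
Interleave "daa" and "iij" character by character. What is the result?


Interleaving "daa" and "iij":
  Position 0: 'd' from first, 'i' from second => "di"
  Position 1: 'a' from first, 'i' from second => "ai"
  Position 2: 'a' from first, 'j' from second => "aj"
Result: diaiaj

diaiaj


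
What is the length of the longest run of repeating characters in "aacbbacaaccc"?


Input: "aacbbacaaccc"
Scanning for longest run:
  Position 1 ('a'): continues run of 'a', length=2
  Position 2 ('c'): new char, reset run to 1
  Position 3 ('b'): new char, reset run to 1
  Position 4 ('b'): continues run of 'b', length=2
  Position 5 ('a'): new char, reset run to 1
  Position 6 ('c'): new char, reset run to 1
  Position 7 ('a'): new char, reset run to 1
  Position 8 ('a'): continues run of 'a', length=2
  Position 9 ('c'): new char, reset run to 1
  Position 10 ('c'): continues run of 'c', length=2
  Position 11 ('c'): continues run of 'c', length=3
Longest run: 'c' with length 3

3


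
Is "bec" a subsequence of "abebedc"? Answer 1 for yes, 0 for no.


Check if "bec" is a subsequence of "abebedc"
Greedy scan:
  Position 0 ('a'): no match needed
  Position 1 ('b'): matches sub[0] = 'b'
  Position 2 ('e'): matches sub[1] = 'e'
  Position 3 ('b'): no match needed
  Position 4 ('e'): no match needed
  Position 5 ('d'): no match needed
  Position 6 ('c'): matches sub[2] = 'c'
All 3 characters matched => is a subsequence

1


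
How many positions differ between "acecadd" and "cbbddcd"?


Comparing "acecadd" and "cbbddcd" position by position:
  Position 0: 'a' vs 'c' => DIFFER
  Position 1: 'c' vs 'b' => DIFFER
  Position 2: 'e' vs 'b' => DIFFER
  Position 3: 'c' vs 'd' => DIFFER
  Position 4: 'a' vs 'd' => DIFFER
  Position 5: 'd' vs 'c' => DIFFER
  Position 6: 'd' vs 'd' => same
Positions that differ: 6

6


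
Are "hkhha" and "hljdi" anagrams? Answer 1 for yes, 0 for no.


Strings: "hkhha", "hljdi"
Sorted first:  ahhhk
Sorted second: dhijl
Differ at position 0: 'a' vs 'd' => not anagrams

0


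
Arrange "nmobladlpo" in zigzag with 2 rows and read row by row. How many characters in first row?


Zigzag "nmobladlpo" into 2 rows:
Placing characters:
  'n' => row 0
  'm' => row 1
  'o' => row 0
  'b' => row 1
  'l' => row 0
  'a' => row 1
  'd' => row 0
  'l' => row 1
  'p' => row 0
  'o' => row 1
Rows:
  Row 0: "noldp"
  Row 1: "mbalo"
First row length: 5

5


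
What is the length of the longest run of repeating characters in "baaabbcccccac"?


Input: "baaabbcccccac"
Scanning for longest run:
  Position 1 ('a'): new char, reset run to 1
  Position 2 ('a'): continues run of 'a', length=2
  Position 3 ('a'): continues run of 'a', length=3
  Position 4 ('b'): new char, reset run to 1
  Position 5 ('b'): continues run of 'b', length=2
  Position 6 ('c'): new char, reset run to 1
  Position 7 ('c'): continues run of 'c', length=2
  Position 8 ('c'): continues run of 'c', length=3
  Position 9 ('c'): continues run of 'c', length=4
  Position 10 ('c'): continues run of 'c', length=5
  Position 11 ('a'): new char, reset run to 1
  Position 12 ('c'): new char, reset run to 1
Longest run: 'c' with length 5

5


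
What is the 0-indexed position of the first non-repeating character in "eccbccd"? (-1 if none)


Input: eccbccd
Character frequencies:
  'b': 1
  'c': 4
  'd': 1
  'e': 1
Scanning left to right for freq == 1:
  Position 0 ('e'): unique! => answer = 0

0


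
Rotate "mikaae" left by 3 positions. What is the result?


Input: "mikaae", rotate left by 3
First 3 characters: "mik"
Remaining characters: "aae"
Concatenate remaining + first: "aae" + "mik" = "aaemik"

aaemik


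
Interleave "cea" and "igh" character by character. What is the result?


Interleaving "cea" and "igh":
  Position 0: 'c' from first, 'i' from second => "ci"
  Position 1: 'e' from first, 'g' from second => "eg"
  Position 2: 'a' from first, 'h' from second => "ah"
Result: ciegah

ciegah


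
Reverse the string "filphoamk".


Input: filphoamk
Reading characters right to left:
  Position 8: 'k'
  Position 7: 'm'
  Position 6: 'a'
  Position 5: 'o'
  Position 4: 'h'
  Position 3: 'p'
  Position 2: 'l'
  Position 1: 'i'
  Position 0: 'f'
Reversed: kmaohplif

kmaohplif


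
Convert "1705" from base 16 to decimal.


Input: "1705" in base 16
Positional expansion:
  Digit '1' (value 1) x 16^3 = 4096
  Digit '7' (value 7) x 16^2 = 1792
  Digit '0' (value 0) x 16^1 = 0
  Digit '5' (value 5) x 16^0 = 5
Sum = 5893

5893


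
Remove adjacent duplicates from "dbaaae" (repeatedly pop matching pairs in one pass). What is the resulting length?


Input: dbaaae
Stack-based adjacent duplicate removal:
  Read 'd': push. Stack: d
  Read 'b': push. Stack: db
  Read 'a': push. Stack: dba
  Read 'a': matches stack top 'a' => pop. Stack: db
  Read 'a': push. Stack: dba
  Read 'e': push. Stack: dbae
Final stack: "dbae" (length 4)

4


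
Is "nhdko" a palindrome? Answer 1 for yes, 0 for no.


Input: nhdko
Reversed: okdhn
  Compare pos 0 ('n') with pos 4 ('o'): MISMATCH
  Compare pos 1 ('h') with pos 3 ('k'): MISMATCH
Result: not a palindrome

0


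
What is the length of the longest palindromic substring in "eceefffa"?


Input: "eceefffa"
Checking substrings for palindromes:
  [0:3] "ece" (len 3) => palindrome
  [4:7] "fff" (len 3) => palindrome
  [2:4] "ee" (len 2) => palindrome
  [4:6] "ff" (len 2) => palindrome
  [5:7] "ff" (len 2) => palindrome
Longest palindromic substring: "ece" with length 3

3


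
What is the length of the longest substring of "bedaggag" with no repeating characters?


Input: "bedaggag"
Sliding window (track last position of each char):
  Position 0 ('b'): window [0,0] length 1 -- new best
  Position 1 ('e'): window [0,1] length 2 -- new best
  Position 2 ('d'): window [0,2] length 3 -- new best
  Position 3 ('a'): window [0,3] length 4 -- new best
  Position 4 ('g'): window [0,4] length 5 -- new best
  Position 5 ('g'): repeat (last at 4), move window start to 5
  Position 5 ('g'): window [5,5] length 1
  Position 6 ('a'): window [5,6] length 2
  Position 7 ('g'): repeat (last at 5), move window start to 6
  Position 7 ('g'): window [6,7] length 2
Longest substring with no repeats: "bedag" with length 5

5


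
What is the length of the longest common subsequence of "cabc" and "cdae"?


LCS of "cabc" and "cdae"
DP table:
           c    d    a    e
      0    0    0    0    0
  c   0    1    1    1    1
  a   0    1    1    2    2
  b   0    1    1    2    2
  c   0    1    1    2    2
LCS length = dp[4][4] = 2

2


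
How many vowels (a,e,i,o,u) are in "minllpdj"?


Input: minllpdj
Checking each character:
  'm' at position 0: consonant
  'i' at position 1: vowel (running total: 1)
  'n' at position 2: consonant
  'l' at position 3: consonant
  'l' at position 4: consonant
  'p' at position 5: consonant
  'd' at position 6: consonant
  'j' at position 7: consonant
Total vowels: 1

1


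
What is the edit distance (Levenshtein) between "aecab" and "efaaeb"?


Computing edit distance: "aecab" -> "efaaeb"
DP table:
           e    f    a    a    e    b
      0    1    2    3    4    5    6
  a   1    1    2    2    3    4    5
  e   2    1    2    3    3    3    4
  c   3    2    2    3    4    4    4
  a   4    3    3    2    3    4    5
  b   5    4    4    3    3    4    4
Edit distance = dp[5][6] = 4

4


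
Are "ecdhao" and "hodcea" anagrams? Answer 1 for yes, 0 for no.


Strings: "ecdhao", "hodcea"
Sorted first:  acdeho
Sorted second: acdeho
Sorted forms match => anagrams

1


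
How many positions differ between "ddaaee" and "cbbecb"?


Comparing "ddaaee" and "cbbecb" position by position:
  Position 0: 'd' vs 'c' => DIFFER
  Position 1: 'd' vs 'b' => DIFFER
  Position 2: 'a' vs 'b' => DIFFER
  Position 3: 'a' vs 'e' => DIFFER
  Position 4: 'e' vs 'c' => DIFFER
  Position 5: 'e' vs 'b' => DIFFER
Positions that differ: 6

6


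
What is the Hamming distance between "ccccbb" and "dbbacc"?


Comparing "ccccbb" and "dbbacc" position by position:
  Position 0: 'c' vs 'd' => differ
  Position 1: 'c' vs 'b' => differ
  Position 2: 'c' vs 'b' => differ
  Position 3: 'c' vs 'a' => differ
  Position 4: 'b' vs 'c' => differ
  Position 5: 'b' vs 'c' => differ
Total differences (Hamming distance): 6

6


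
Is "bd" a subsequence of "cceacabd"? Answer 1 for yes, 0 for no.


Check if "bd" is a subsequence of "cceacabd"
Greedy scan:
  Position 0 ('c'): no match needed
  Position 1 ('c'): no match needed
  Position 2 ('e'): no match needed
  Position 3 ('a'): no match needed
  Position 4 ('c'): no match needed
  Position 5 ('a'): no match needed
  Position 6 ('b'): matches sub[0] = 'b'
  Position 7 ('d'): matches sub[1] = 'd'
All 2 characters matched => is a subsequence

1


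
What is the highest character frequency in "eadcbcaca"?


Input: eadcbcaca
Character counts:
  'a': 3
  'b': 1
  'c': 3
  'd': 1
  'e': 1
Maximum frequency: 3

3


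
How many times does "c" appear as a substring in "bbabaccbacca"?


Searching for "c" in "bbabaccbacca"
Scanning each position:
  Position 0: "b" => no
  Position 1: "b" => no
  Position 2: "a" => no
  Position 3: "b" => no
  Position 4: "a" => no
  Position 5: "c" => MATCH
  Position 6: "c" => MATCH
  Position 7: "b" => no
  Position 8: "a" => no
  Position 9: "c" => MATCH
  Position 10: "c" => MATCH
  Position 11: "a" => no
Total occurrences: 4

4


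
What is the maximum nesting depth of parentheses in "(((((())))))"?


Input: "(((((())))))"
Tracking depth:
  Position 0 '(': depth becomes 1
  Position 1 '(': depth becomes 2
  Position 2 '(': depth becomes 3
  Position 3 '(': depth becomes 4
  Position 4 '(': depth becomes 5
  Position 5 '(': depth becomes 6
  Position 6 ')': depth becomes 5
  Position 7 ')': depth becomes 4
  Position 8 ')': depth becomes 3
  Position 9 ')': depth becomes 2
  Position 10 ')': depth becomes 1
  Position 11 ')': depth becomes 0
Maximum depth reached: 6

6


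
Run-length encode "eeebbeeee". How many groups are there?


Input: eeebbeeee
Scanning for consecutive runs:
  Group 1: 'e' x 3 (positions 0-2)
  Group 2: 'b' x 2 (positions 3-4)
  Group 3: 'e' x 4 (positions 5-8)
Total groups: 3

3


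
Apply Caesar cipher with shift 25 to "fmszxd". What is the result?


Caesar cipher: shift "fmszxd" by 25
  'f' (pos 5) + 25 = pos 4 = 'e'
  'm' (pos 12) + 25 = pos 11 = 'l'
  's' (pos 18) + 25 = pos 17 = 'r'
  'z' (pos 25) + 25 = pos 24 = 'y'
  'x' (pos 23) + 25 = pos 22 = 'w'
  'd' (pos 3) + 25 = pos 2 = 'c'
Result: elrywc

elrywc


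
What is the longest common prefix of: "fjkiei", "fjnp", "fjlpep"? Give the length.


Words: fjkiei, fjnp, fjlpep
  Position 0: all 'f' => match
  Position 1: all 'j' => match
  Position 2: ('k', 'n', 'l') => mismatch, stop
LCP = "fj" (length 2)

2


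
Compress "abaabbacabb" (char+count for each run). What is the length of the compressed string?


Input: abaabbacabb
Runs:
  'a' x 1 => "a1"
  'b' x 1 => "b1"
  'a' x 2 => "a2"
  'b' x 2 => "b2"
  'a' x 1 => "a1"
  'c' x 1 => "c1"
  'a' x 1 => "a1"
  'b' x 2 => "b2"
Compressed: "a1b1a2b2a1c1a1b2"
Compressed length: 16

16


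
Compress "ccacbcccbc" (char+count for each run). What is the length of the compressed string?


Input: ccacbcccbc
Runs:
  'c' x 2 => "c2"
  'a' x 1 => "a1"
  'c' x 1 => "c1"
  'b' x 1 => "b1"
  'c' x 3 => "c3"
  'b' x 1 => "b1"
  'c' x 1 => "c1"
Compressed: "c2a1c1b1c3b1c1"
Compressed length: 14

14


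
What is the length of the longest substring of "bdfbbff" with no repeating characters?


Input: "bdfbbff"
Sliding window (track last position of each char):
  Position 0 ('b'): window [0,0] length 1 -- new best
  Position 1 ('d'): window [0,1] length 2 -- new best
  Position 2 ('f'): window [0,2] length 3 -- new best
  Position 3 ('b'): repeat (last at 0), move window start to 1
  Position 3 ('b'): window [1,3] length 3
  Position 4 ('b'): repeat (last at 3), move window start to 4
  Position 4 ('b'): window [4,4] length 1
  Position 5 ('f'): window [4,5] length 2
  Position 6 ('f'): repeat (last at 5), move window start to 6
  Position 6 ('f'): window [6,6] length 1
Longest substring with no repeats: "bdf" with length 3

3


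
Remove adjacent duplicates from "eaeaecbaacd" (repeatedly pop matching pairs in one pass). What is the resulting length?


Input: eaeaecbaacd
Stack-based adjacent duplicate removal:
  Read 'e': push. Stack: e
  Read 'a': push. Stack: ea
  Read 'e': push. Stack: eae
  Read 'a': push. Stack: eaea
  Read 'e': push. Stack: eaeae
  Read 'c': push. Stack: eaeaec
  Read 'b': push. Stack: eaeaecb
  Read 'a': push. Stack: eaeaecba
  Read 'a': matches stack top 'a' => pop. Stack: eaeaecb
  Read 'c': push. Stack: eaeaecbc
  Read 'd': push. Stack: eaeaecbcd
Final stack: "eaeaecbcd" (length 9)

9


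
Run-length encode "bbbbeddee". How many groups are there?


Input: bbbbeddee
Scanning for consecutive runs:
  Group 1: 'b' x 4 (positions 0-3)
  Group 2: 'e' x 1 (positions 4-4)
  Group 3: 'd' x 2 (positions 5-6)
  Group 4: 'e' x 2 (positions 7-8)
Total groups: 4

4


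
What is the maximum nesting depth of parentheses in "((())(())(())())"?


Input: "((())(())(())())"
Tracking depth:
  Position 0 '(': depth becomes 1
  Position 1 '(': depth becomes 2
  Position 2 '(': depth becomes 3
  Position 3 ')': depth becomes 2
  Position 4 ')': depth becomes 1
  Position 5 '(': depth becomes 2
  Position 6 '(': depth becomes 3
  Position 7 ')': depth becomes 2
  Position 8 ')': depth becomes 1
  Position 9 '(': depth becomes 2
  Position 10 '(': depth becomes 3
  Position 11 ')': depth becomes 2
  Position 12 ')': depth becomes 1
  Position 13 '(': depth becomes 2
  Position 14 ')': depth becomes 1
  Position 15 ')': depth becomes 0
Maximum depth reached: 3

3


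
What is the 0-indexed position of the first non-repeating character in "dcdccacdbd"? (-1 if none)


Input: dcdccacdbd
Character frequencies:
  'a': 1
  'b': 1
  'c': 4
  'd': 4
Scanning left to right for freq == 1:
  Position 0 ('d'): freq=4, skip
  Position 1 ('c'): freq=4, skip
  Position 2 ('d'): freq=4, skip
  Position 3 ('c'): freq=4, skip
  Position 4 ('c'): freq=4, skip
  Position 5 ('a'): unique! => answer = 5

5


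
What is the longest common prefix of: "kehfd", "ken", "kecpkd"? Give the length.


Words: kehfd, ken, kecpkd
  Position 0: all 'k' => match
  Position 1: all 'e' => match
  Position 2: ('h', 'n', 'c') => mismatch, stop
LCP = "ke" (length 2)

2


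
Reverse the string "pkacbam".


Input: pkacbam
Reading characters right to left:
  Position 6: 'm'
  Position 5: 'a'
  Position 4: 'b'
  Position 3: 'c'
  Position 2: 'a'
  Position 1: 'k'
  Position 0: 'p'
Reversed: mabcakp

mabcakp


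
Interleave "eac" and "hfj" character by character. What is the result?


Interleaving "eac" and "hfj":
  Position 0: 'e' from first, 'h' from second => "eh"
  Position 1: 'a' from first, 'f' from second => "af"
  Position 2: 'c' from first, 'j' from second => "cj"
Result: ehafcj

ehafcj


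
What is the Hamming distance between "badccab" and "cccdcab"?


Comparing "badccab" and "cccdcab" position by position:
  Position 0: 'b' vs 'c' => differ
  Position 1: 'a' vs 'c' => differ
  Position 2: 'd' vs 'c' => differ
  Position 3: 'c' vs 'd' => differ
  Position 4: 'c' vs 'c' => same
  Position 5: 'a' vs 'a' => same
  Position 6: 'b' vs 'b' => same
Total differences (Hamming distance): 4

4


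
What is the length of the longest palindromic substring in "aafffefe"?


Input: "aafffefe"
Checking substrings for palindromes:
  [2:5] "fff" (len 3) => palindrome
  [4:7] "fef" (len 3) => palindrome
  [5:8] "efe" (len 3) => palindrome
  [0:2] "aa" (len 2) => palindrome
  [2:4] "ff" (len 2) => palindrome
  [3:5] "ff" (len 2) => palindrome
Longest palindromic substring: "fff" with length 3

3


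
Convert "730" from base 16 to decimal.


Input: "730" in base 16
Positional expansion:
  Digit '7' (value 7) x 16^2 = 1792
  Digit '3' (value 3) x 16^1 = 48
  Digit '0' (value 0) x 16^0 = 0
Sum = 1840

1840


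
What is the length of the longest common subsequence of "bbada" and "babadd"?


LCS of "bbada" and "babadd"
DP table:
           b    a    b    a    d    d
      0    0    0    0    0    0    0
  b   0    1    1    1    1    1    1
  b   0    1    1    2    2    2    2
  a   0    1    2    2    3    3    3
  d   0    1    2    2    3    4    4
  a   0    1    2    2    3    4    4
LCS length = dp[5][6] = 4

4


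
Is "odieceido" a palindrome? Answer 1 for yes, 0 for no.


Input: odieceido
Reversed: odieceido
  Compare pos 0 ('o') with pos 8 ('o'): match
  Compare pos 1 ('d') with pos 7 ('d'): match
  Compare pos 2 ('i') with pos 6 ('i'): match
  Compare pos 3 ('e') with pos 5 ('e'): match
Result: palindrome

1


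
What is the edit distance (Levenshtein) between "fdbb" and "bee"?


Computing edit distance: "fdbb" -> "bee"
DP table:
           b    e    e
      0    1    2    3
  f   1    1    2    3
  d   2    2    2    3
  b   3    2    3    3
  b   4    3    3    4
Edit distance = dp[4][3] = 4

4


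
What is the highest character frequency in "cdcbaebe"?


Input: cdcbaebe
Character counts:
  'a': 1
  'b': 2
  'c': 2
  'd': 1
  'e': 2
Maximum frequency: 2

2


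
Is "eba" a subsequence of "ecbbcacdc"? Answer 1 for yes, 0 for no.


Check if "eba" is a subsequence of "ecbbcacdc"
Greedy scan:
  Position 0 ('e'): matches sub[0] = 'e'
  Position 1 ('c'): no match needed
  Position 2 ('b'): matches sub[1] = 'b'
  Position 3 ('b'): no match needed
  Position 4 ('c'): no match needed
  Position 5 ('a'): matches sub[2] = 'a'
  Position 6 ('c'): no match needed
  Position 7 ('d'): no match needed
  Position 8 ('c'): no match needed
All 3 characters matched => is a subsequence

1


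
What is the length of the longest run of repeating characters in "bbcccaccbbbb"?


Input: "bbcccaccbbbb"
Scanning for longest run:
  Position 1 ('b'): continues run of 'b', length=2
  Position 2 ('c'): new char, reset run to 1
  Position 3 ('c'): continues run of 'c', length=2
  Position 4 ('c'): continues run of 'c', length=3
  Position 5 ('a'): new char, reset run to 1
  Position 6 ('c'): new char, reset run to 1
  Position 7 ('c'): continues run of 'c', length=2
  Position 8 ('b'): new char, reset run to 1
  Position 9 ('b'): continues run of 'b', length=2
  Position 10 ('b'): continues run of 'b', length=3
  Position 11 ('b'): continues run of 'b', length=4
Longest run: 'b' with length 4

4


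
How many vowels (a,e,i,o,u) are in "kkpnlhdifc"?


Input: kkpnlhdifc
Checking each character:
  'k' at position 0: consonant
  'k' at position 1: consonant
  'p' at position 2: consonant
  'n' at position 3: consonant
  'l' at position 4: consonant
  'h' at position 5: consonant
  'd' at position 6: consonant
  'i' at position 7: vowel (running total: 1)
  'f' at position 8: consonant
  'c' at position 9: consonant
Total vowels: 1

1


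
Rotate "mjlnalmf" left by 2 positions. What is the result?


Input: "mjlnalmf", rotate left by 2
First 2 characters: "mj"
Remaining characters: "lnalmf"
Concatenate remaining + first: "lnalmf" + "mj" = "lnalmfmj"

lnalmfmj


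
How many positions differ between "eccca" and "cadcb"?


Comparing "eccca" and "cadcb" position by position:
  Position 0: 'e' vs 'c' => DIFFER
  Position 1: 'c' vs 'a' => DIFFER
  Position 2: 'c' vs 'd' => DIFFER
  Position 3: 'c' vs 'c' => same
  Position 4: 'a' vs 'b' => DIFFER
Positions that differ: 4

4


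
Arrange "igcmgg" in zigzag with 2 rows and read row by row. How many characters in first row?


Zigzag "igcmgg" into 2 rows:
Placing characters:
  'i' => row 0
  'g' => row 1
  'c' => row 0
  'm' => row 1
  'g' => row 0
  'g' => row 1
Rows:
  Row 0: "icg"
  Row 1: "gmg"
First row length: 3

3


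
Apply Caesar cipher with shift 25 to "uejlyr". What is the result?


Caesar cipher: shift "uejlyr" by 25
  'u' (pos 20) + 25 = pos 19 = 't'
  'e' (pos 4) + 25 = pos 3 = 'd'
  'j' (pos 9) + 25 = pos 8 = 'i'
  'l' (pos 11) + 25 = pos 10 = 'k'
  'y' (pos 24) + 25 = pos 23 = 'x'
  'r' (pos 17) + 25 = pos 16 = 'q'
Result: tdikxq

tdikxq


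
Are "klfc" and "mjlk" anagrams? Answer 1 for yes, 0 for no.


Strings: "klfc", "mjlk"
Sorted first:  cfkl
Sorted second: jklm
Differ at position 0: 'c' vs 'j' => not anagrams

0


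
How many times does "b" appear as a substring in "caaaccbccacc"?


Searching for "b" in "caaaccbccacc"
Scanning each position:
  Position 0: "c" => no
  Position 1: "a" => no
  Position 2: "a" => no
  Position 3: "a" => no
  Position 4: "c" => no
  Position 5: "c" => no
  Position 6: "b" => MATCH
  Position 7: "c" => no
  Position 8: "c" => no
  Position 9: "a" => no
  Position 10: "c" => no
  Position 11: "c" => no
Total occurrences: 1

1


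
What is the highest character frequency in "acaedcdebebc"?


Input: acaedcdebebc
Character counts:
  'a': 2
  'b': 2
  'c': 3
  'd': 2
  'e': 3
Maximum frequency: 3

3


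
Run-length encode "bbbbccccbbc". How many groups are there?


Input: bbbbccccbbc
Scanning for consecutive runs:
  Group 1: 'b' x 4 (positions 0-3)
  Group 2: 'c' x 4 (positions 4-7)
  Group 3: 'b' x 2 (positions 8-9)
  Group 4: 'c' x 1 (positions 10-10)
Total groups: 4

4


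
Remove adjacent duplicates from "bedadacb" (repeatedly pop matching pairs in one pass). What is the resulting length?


Input: bedadacb
Stack-based adjacent duplicate removal:
  Read 'b': push. Stack: b
  Read 'e': push. Stack: be
  Read 'd': push. Stack: bed
  Read 'a': push. Stack: beda
  Read 'd': push. Stack: bedad
  Read 'a': push. Stack: bedada
  Read 'c': push. Stack: bedadac
  Read 'b': push. Stack: bedadacb
Final stack: "bedadacb" (length 8)

8


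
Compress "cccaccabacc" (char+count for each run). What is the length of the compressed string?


Input: cccaccabacc
Runs:
  'c' x 3 => "c3"
  'a' x 1 => "a1"
  'c' x 2 => "c2"
  'a' x 1 => "a1"
  'b' x 1 => "b1"
  'a' x 1 => "a1"
  'c' x 2 => "c2"
Compressed: "c3a1c2a1b1a1c2"
Compressed length: 14

14


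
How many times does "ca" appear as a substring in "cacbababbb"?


Searching for "ca" in "cacbababbb"
Scanning each position:
  Position 0: "ca" => MATCH
  Position 1: "ac" => no
  Position 2: "cb" => no
  Position 3: "ba" => no
  Position 4: "ab" => no
  Position 5: "ba" => no
  Position 6: "ab" => no
  Position 7: "bb" => no
  Position 8: "bb" => no
Total occurrences: 1

1


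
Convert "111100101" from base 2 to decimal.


Input: "111100101" in base 2
Positional expansion:
  Digit '1' (value 1) x 2^8 = 256
  Digit '1' (value 1) x 2^7 = 128
  Digit '1' (value 1) x 2^6 = 64
  Digit '1' (value 1) x 2^5 = 32
  Digit '0' (value 0) x 2^4 = 0
  Digit '0' (value 0) x 2^3 = 0
  Digit '1' (value 1) x 2^2 = 4
  Digit '0' (value 0) x 2^1 = 0
  Digit '1' (value 1) x 2^0 = 1
Sum = 485

485


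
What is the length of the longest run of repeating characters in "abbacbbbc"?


Input: "abbacbbbc"
Scanning for longest run:
  Position 1 ('b'): new char, reset run to 1
  Position 2 ('b'): continues run of 'b', length=2
  Position 3 ('a'): new char, reset run to 1
  Position 4 ('c'): new char, reset run to 1
  Position 5 ('b'): new char, reset run to 1
  Position 6 ('b'): continues run of 'b', length=2
  Position 7 ('b'): continues run of 'b', length=3
  Position 8 ('c'): new char, reset run to 1
Longest run: 'b' with length 3

3


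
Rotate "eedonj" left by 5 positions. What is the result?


Input: "eedonj", rotate left by 5
First 5 characters: "eedon"
Remaining characters: "j"
Concatenate remaining + first: "j" + "eedon" = "jeedon"

jeedon


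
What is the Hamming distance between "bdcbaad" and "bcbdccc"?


Comparing "bdcbaad" and "bcbdccc" position by position:
  Position 0: 'b' vs 'b' => same
  Position 1: 'd' vs 'c' => differ
  Position 2: 'c' vs 'b' => differ
  Position 3: 'b' vs 'd' => differ
  Position 4: 'a' vs 'c' => differ
  Position 5: 'a' vs 'c' => differ
  Position 6: 'd' vs 'c' => differ
Total differences (Hamming distance): 6

6


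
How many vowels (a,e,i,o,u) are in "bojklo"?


Input: bojklo
Checking each character:
  'b' at position 0: consonant
  'o' at position 1: vowel (running total: 1)
  'j' at position 2: consonant
  'k' at position 3: consonant
  'l' at position 4: consonant
  'o' at position 5: vowel (running total: 2)
Total vowels: 2

2


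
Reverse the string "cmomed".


Input: cmomed
Reading characters right to left:
  Position 5: 'd'
  Position 4: 'e'
  Position 3: 'm'
  Position 2: 'o'
  Position 1: 'm'
  Position 0: 'c'
Reversed: demomc

demomc


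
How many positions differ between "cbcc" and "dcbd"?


Comparing "cbcc" and "dcbd" position by position:
  Position 0: 'c' vs 'd' => DIFFER
  Position 1: 'b' vs 'c' => DIFFER
  Position 2: 'c' vs 'b' => DIFFER
  Position 3: 'c' vs 'd' => DIFFER
Positions that differ: 4

4


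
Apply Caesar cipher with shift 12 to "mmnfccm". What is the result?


Caesar cipher: shift "mmnfccm" by 12
  'm' (pos 12) + 12 = pos 24 = 'y'
  'm' (pos 12) + 12 = pos 24 = 'y'
  'n' (pos 13) + 12 = pos 25 = 'z'
  'f' (pos 5) + 12 = pos 17 = 'r'
  'c' (pos 2) + 12 = pos 14 = 'o'
  'c' (pos 2) + 12 = pos 14 = 'o'
  'm' (pos 12) + 12 = pos 24 = 'y'
Result: yyzrooy

yyzrooy


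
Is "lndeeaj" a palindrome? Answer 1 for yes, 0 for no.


Input: lndeeaj
Reversed: jaeednl
  Compare pos 0 ('l') with pos 6 ('j'): MISMATCH
  Compare pos 1 ('n') with pos 5 ('a'): MISMATCH
  Compare pos 2 ('d') with pos 4 ('e'): MISMATCH
Result: not a palindrome

0


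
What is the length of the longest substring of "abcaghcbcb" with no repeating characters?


Input: "abcaghcbcb"
Sliding window (track last position of each char):
  Position 0 ('a'): window [0,0] length 1 -- new best
  Position 1 ('b'): window [0,1] length 2 -- new best
  Position 2 ('c'): window [0,2] length 3 -- new best
  Position 3 ('a'): repeat (last at 0), move window start to 1
  Position 3 ('a'): window [1,3] length 3
  Position 4 ('g'): window [1,4] length 4 -- new best
  Position 5 ('h'): window [1,5] length 5 -- new best
  Position 6 ('c'): repeat (last at 2), move window start to 3
  Position 6 ('c'): window [3,6] length 4
  Position 7 ('b'): window [3,7] length 5
  Position 8 ('c'): repeat (last at 6), move window start to 7
  Position 8 ('c'): window [7,8] length 2
  Position 9 ('b'): repeat (last at 7), move window start to 8
  Position 9 ('b'): window [8,9] length 2
Longest substring with no repeats: "bcagh" with length 5

5


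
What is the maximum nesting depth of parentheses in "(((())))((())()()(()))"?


Input: "(((())))((())()()(()))"
Tracking depth:
  Position 0 '(': depth becomes 1
  Position 1 '(': depth becomes 2
  Position 2 '(': depth becomes 3
  Position 3 '(': depth becomes 4
  Position 4 ')': depth becomes 3
  Position 5 ')': depth becomes 2
  Position 6 ')': depth becomes 1
  Position 7 ')': depth becomes 0
  Position 8 '(': depth becomes 1
  Position 9 '(': depth becomes 2
  Position 10 '(': depth becomes 3
  Position 11 ')': depth becomes 2
  Position 12 ')': depth becomes 1
  Position 13 '(': depth becomes 2
  Position 14 ')': depth becomes 1
  Position 15 '(': depth becomes 2
  Position 16 ')': depth becomes 1
  Position 17 '(': depth becomes 2
  Position 18 '(': depth becomes 3
  Position 19 ')': depth becomes 2
  Position 20 ')': depth becomes 1
  Position 21 ')': depth becomes 0
Maximum depth reached: 4

4


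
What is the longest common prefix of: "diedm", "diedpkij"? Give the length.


Words: diedm, diedpkij
  Position 0: all 'd' => match
  Position 1: all 'i' => match
  Position 2: all 'e' => match
  Position 3: all 'd' => match
  Position 4: ('m', 'p') => mismatch, stop
LCP = "died" (length 4)

4


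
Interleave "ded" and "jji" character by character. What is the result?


Interleaving "ded" and "jji":
  Position 0: 'd' from first, 'j' from second => "dj"
  Position 1: 'e' from first, 'j' from second => "ej"
  Position 2: 'd' from first, 'i' from second => "di"
Result: djejdi

djejdi


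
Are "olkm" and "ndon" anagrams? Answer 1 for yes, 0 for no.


Strings: "olkm", "ndon"
Sorted first:  klmo
Sorted second: dnno
Differ at position 0: 'k' vs 'd' => not anagrams

0


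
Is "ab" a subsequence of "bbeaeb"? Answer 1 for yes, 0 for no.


Check if "ab" is a subsequence of "bbeaeb"
Greedy scan:
  Position 0 ('b'): no match needed
  Position 1 ('b'): no match needed
  Position 2 ('e'): no match needed
  Position 3 ('a'): matches sub[0] = 'a'
  Position 4 ('e'): no match needed
  Position 5 ('b'): matches sub[1] = 'b'
All 2 characters matched => is a subsequence

1


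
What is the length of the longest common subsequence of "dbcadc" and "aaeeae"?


LCS of "dbcadc" and "aaeeae"
DP table:
           a    a    e    e    a    e
      0    0    0    0    0    0    0
  d   0    0    0    0    0    0    0
  b   0    0    0    0    0    0    0
  c   0    0    0    0    0    0    0
  a   0    1    1    1    1    1    1
  d   0    1    1    1    1    1    1
  c   0    1    1    1    1    1    1
LCS length = dp[6][6] = 1

1


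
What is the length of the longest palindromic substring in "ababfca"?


Input: "ababfca"
Checking substrings for palindromes:
  [0:3] "aba" (len 3) => palindrome
  [1:4] "bab" (len 3) => palindrome
Longest palindromic substring: "aba" with length 3

3


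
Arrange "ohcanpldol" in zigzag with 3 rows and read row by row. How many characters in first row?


Zigzag "ohcanpldol" into 3 rows:
Placing characters:
  'o' => row 0
  'h' => row 1
  'c' => row 2
  'a' => row 1
  'n' => row 0
  'p' => row 1
  'l' => row 2
  'd' => row 1
  'o' => row 0
  'l' => row 1
Rows:
  Row 0: "ono"
  Row 1: "hapdl"
  Row 2: "cl"
First row length: 3

3


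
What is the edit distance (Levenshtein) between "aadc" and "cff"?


Computing edit distance: "aadc" -> "cff"
DP table:
           c    f    f
      0    1    2    3
  a   1    1    2    3
  a   2    2    2    3
  d   3    3    3    3
  c   4    3    4    4
Edit distance = dp[4][3] = 4

4


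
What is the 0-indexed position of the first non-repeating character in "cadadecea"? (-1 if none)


Input: cadadecea
Character frequencies:
  'a': 3
  'c': 2
  'd': 2
  'e': 2
Scanning left to right for freq == 1:
  Position 0 ('c'): freq=2, skip
  Position 1 ('a'): freq=3, skip
  Position 2 ('d'): freq=2, skip
  Position 3 ('a'): freq=3, skip
  Position 4 ('d'): freq=2, skip
  Position 5 ('e'): freq=2, skip
  Position 6 ('c'): freq=2, skip
  Position 7 ('e'): freq=2, skip
  Position 8 ('a'): freq=3, skip
  No unique character found => answer = -1

-1


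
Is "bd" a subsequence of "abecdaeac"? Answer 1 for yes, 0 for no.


Check if "bd" is a subsequence of "abecdaeac"
Greedy scan:
  Position 0 ('a'): no match needed
  Position 1 ('b'): matches sub[0] = 'b'
  Position 2 ('e'): no match needed
  Position 3 ('c'): no match needed
  Position 4 ('d'): matches sub[1] = 'd'
  Position 5 ('a'): no match needed
  Position 6 ('e'): no match needed
  Position 7 ('a'): no match needed
  Position 8 ('c'): no match needed
All 2 characters matched => is a subsequence

1


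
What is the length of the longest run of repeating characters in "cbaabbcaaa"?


Input: "cbaabbcaaa"
Scanning for longest run:
  Position 1 ('b'): new char, reset run to 1
  Position 2 ('a'): new char, reset run to 1
  Position 3 ('a'): continues run of 'a', length=2
  Position 4 ('b'): new char, reset run to 1
  Position 5 ('b'): continues run of 'b', length=2
  Position 6 ('c'): new char, reset run to 1
  Position 7 ('a'): new char, reset run to 1
  Position 8 ('a'): continues run of 'a', length=2
  Position 9 ('a'): continues run of 'a', length=3
Longest run: 'a' with length 3

3


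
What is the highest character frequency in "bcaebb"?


Input: bcaebb
Character counts:
  'a': 1
  'b': 3
  'c': 1
  'e': 1
Maximum frequency: 3

3


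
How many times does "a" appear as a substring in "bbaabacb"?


Searching for "a" in "bbaabacb"
Scanning each position:
  Position 0: "b" => no
  Position 1: "b" => no
  Position 2: "a" => MATCH
  Position 3: "a" => MATCH
  Position 4: "b" => no
  Position 5: "a" => MATCH
  Position 6: "c" => no
  Position 7: "b" => no
Total occurrences: 3

3


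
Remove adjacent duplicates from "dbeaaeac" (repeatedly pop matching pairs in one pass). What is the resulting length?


Input: dbeaaeac
Stack-based adjacent duplicate removal:
  Read 'd': push. Stack: d
  Read 'b': push. Stack: db
  Read 'e': push. Stack: dbe
  Read 'a': push. Stack: dbea
  Read 'a': matches stack top 'a' => pop. Stack: dbe
  Read 'e': matches stack top 'e' => pop. Stack: db
  Read 'a': push. Stack: dba
  Read 'c': push. Stack: dbac
Final stack: "dbac" (length 4)

4


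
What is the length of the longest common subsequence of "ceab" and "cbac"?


LCS of "ceab" and "cbac"
DP table:
           c    b    a    c
      0    0    0    0    0
  c   0    1    1    1    1
  e   0    1    1    1    1
  a   0    1    1    2    2
  b   0    1    2    2    2
LCS length = dp[4][4] = 2

2


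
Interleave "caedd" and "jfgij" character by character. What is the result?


Interleaving "caedd" and "jfgij":
  Position 0: 'c' from first, 'j' from second => "cj"
  Position 1: 'a' from first, 'f' from second => "af"
  Position 2: 'e' from first, 'g' from second => "eg"
  Position 3: 'd' from first, 'i' from second => "di"
  Position 4: 'd' from first, 'j' from second => "dj"
Result: cjafegdidj

cjafegdidj


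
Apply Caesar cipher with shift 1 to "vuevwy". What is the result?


Caesar cipher: shift "vuevwy" by 1
  'v' (pos 21) + 1 = pos 22 = 'w'
  'u' (pos 20) + 1 = pos 21 = 'v'
  'e' (pos 4) + 1 = pos 5 = 'f'
  'v' (pos 21) + 1 = pos 22 = 'w'
  'w' (pos 22) + 1 = pos 23 = 'x'
  'y' (pos 24) + 1 = pos 25 = 'z'
Result: wvfwxz

wvfwxz


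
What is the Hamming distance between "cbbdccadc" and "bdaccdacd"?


Comparing "cbbdccadc" and "bdaccdacd" position by position:
  Position 0: 'c' vs 'b' => differ
  Position 1: 'b' vs 'd' => differ
  Position 2: 'b' vs 'a' => differ
  Position 3: 'd' vs 'c' => differ
  Position 4: 'c' vs 'c' => same
  Position 5: 'c' vs 'd' => differ
  Position 6: 'a' vs 'a' => same
  Position 7: 'd' vs 'c' => differ
  Position 8: 'c' vs 'd' => differ
Total differences (Hamming distance): 7

7


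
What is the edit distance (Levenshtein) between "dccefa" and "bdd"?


Computing edit distance: "dccefa" -> "bdd"
DP table:
           b    d    d
      0    1    2    3
  d   1    1    1    2
  c   2    2    2    2
  c   3    3    3    3
  e   4    4    4    4
  f   5    5    5    5
  a   6    6    6    6
Edit distance = dp[6][3] = 6

6


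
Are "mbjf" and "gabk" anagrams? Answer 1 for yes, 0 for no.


Strings: "mbjf", "gabk"
Sorted first:  bfjm
Sorted second: abgk
Differ at position 0: 'b' vs 'a' => not anagrams

0


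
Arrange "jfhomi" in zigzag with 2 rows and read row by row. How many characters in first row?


Zigzag "jfhomi" into 2 rows:
Placing characters:
  'j' => row 0
  'f' => row 1
  'h' => row 0
  'o' => row 1
  'm' => row 0
  'i' => row 1
Rows:
  Row 0: "jhm"
  Row 1: "foi"
First row length: 3

3


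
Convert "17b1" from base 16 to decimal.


Input: "17b1" in base 16
Positional expansion:
  Digit '1' (value 1) x 16^3 = 4096
  Digit '7' (value 7) x 16^2 = 1792
  Digit 'b' (value 11) x 16^1 = 176
  Digit '1' (value 1) x 16^0 = 1
Sum = 6065

6065
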